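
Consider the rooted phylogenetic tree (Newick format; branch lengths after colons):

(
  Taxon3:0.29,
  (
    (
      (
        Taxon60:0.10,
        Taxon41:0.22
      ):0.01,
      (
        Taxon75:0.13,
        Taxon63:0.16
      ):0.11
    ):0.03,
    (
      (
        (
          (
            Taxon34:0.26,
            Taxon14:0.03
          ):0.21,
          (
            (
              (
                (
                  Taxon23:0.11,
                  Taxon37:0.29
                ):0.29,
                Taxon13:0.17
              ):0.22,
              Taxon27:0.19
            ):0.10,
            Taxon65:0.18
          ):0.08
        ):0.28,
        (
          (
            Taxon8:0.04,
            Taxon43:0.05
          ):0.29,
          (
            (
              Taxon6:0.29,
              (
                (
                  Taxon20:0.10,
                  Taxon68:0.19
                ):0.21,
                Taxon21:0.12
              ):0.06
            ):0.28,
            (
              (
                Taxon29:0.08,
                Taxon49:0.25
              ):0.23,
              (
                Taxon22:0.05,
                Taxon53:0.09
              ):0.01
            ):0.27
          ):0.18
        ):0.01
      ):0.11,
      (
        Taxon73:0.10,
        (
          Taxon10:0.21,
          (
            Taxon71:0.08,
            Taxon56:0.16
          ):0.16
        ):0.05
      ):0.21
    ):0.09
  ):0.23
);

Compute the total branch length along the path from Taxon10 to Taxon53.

1.14

The path runs Taxon10 → … → MRCA → … → Taxon53; the MRCA is the node subtending ((((Taxon34,Taxon14),((((Taxon23,Taxon37),Taxon13),Taxon27),Taxon65)),((Taxon8,Taxon43),((Taxon6,((Taxon20,Taxon68),Taxon21)),((Taxon29,Taxon49),(Taxon22,Taxon53))))),(Taxon73,(Taxon10,(Taxon71,Taxon56)))).
Branch lengths along that path: 0.21 + 0.05 + 0.21 + 0.11 + 0.01 + 0.18 + 0.27 + 0.01 + 0.09 = 1.14.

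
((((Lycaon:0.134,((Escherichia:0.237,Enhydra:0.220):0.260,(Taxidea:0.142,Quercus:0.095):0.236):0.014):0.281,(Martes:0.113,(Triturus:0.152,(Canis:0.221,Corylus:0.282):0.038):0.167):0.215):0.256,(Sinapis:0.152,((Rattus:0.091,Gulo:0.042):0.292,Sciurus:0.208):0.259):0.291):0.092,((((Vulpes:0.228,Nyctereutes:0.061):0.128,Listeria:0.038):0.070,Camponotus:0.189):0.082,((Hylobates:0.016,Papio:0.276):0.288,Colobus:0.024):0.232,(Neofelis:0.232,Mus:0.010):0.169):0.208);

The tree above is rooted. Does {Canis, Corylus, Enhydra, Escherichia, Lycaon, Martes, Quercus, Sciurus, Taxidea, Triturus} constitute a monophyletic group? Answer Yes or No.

The MRCA of the listed taxa subtends (((Lycaon,((Escherichia,Enhydra),(Taxidea,Quercus))),(Martes,(Triturus,(Canis,Corylus)))),(Sinapis,((Rattus,Gulo),Sciurus))).
That clade also contains Gulo, Rattus, Sinapis, which are not in the proposed group, so the group is not monophyletic.

No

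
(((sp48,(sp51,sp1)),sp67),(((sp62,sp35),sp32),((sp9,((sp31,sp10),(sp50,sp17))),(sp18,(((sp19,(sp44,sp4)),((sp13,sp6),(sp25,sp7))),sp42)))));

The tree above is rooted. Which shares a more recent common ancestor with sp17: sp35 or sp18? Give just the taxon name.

sp18

The MRCA of sp17 and sp18 subtends ((sp9,((sp31,sp10),(sp50,sp17))),(sp18,(((sp19,(sp44,sp4)),((sp13,sp6),(sp25,sp7))),sp42))) (14 taxa).
The MRCA of sp17 and sp35 subtends (((sp62,sp35),sp32),((sp9,((sp31,sp10),(sp50,sp17))),(sp18,(((sp19,(sp44,sp4)),((sp13,sp6),(sp25,sp7))),sp42)))) (17 taxa).
The first is nested inside the second, so sp17 shares a more recent common ancestor with sp18.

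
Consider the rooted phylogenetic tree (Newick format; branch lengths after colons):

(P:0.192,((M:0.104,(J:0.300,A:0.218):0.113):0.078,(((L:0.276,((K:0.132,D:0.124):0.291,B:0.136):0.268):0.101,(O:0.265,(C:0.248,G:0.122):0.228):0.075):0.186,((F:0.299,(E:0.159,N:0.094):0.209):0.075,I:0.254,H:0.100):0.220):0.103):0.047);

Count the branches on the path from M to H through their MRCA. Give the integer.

5

The MRCA of M and H is the node subtending ((M,(J,A)),(((L,((K,D),B)),(O,(C,G))),((F,(E,N)),I,H))).
From M up to that node: 2 branches. From H up to the same node: 3 branches. Total: 2 + 3 = 5.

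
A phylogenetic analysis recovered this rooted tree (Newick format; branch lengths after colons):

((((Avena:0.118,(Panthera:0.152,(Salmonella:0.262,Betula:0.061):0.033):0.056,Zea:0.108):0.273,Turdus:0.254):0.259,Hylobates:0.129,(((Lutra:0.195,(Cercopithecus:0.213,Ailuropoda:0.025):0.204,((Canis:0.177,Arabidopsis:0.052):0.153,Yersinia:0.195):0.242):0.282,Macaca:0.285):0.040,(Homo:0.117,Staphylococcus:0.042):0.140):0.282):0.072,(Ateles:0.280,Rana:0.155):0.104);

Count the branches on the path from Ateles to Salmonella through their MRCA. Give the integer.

8

The MRCA of Ateles and Salmonella is the root of the tree.
From Ateles up to that node: 2 branches. From Salmonella up to the same node: 6 branches. Total: 2 + 6 = 8.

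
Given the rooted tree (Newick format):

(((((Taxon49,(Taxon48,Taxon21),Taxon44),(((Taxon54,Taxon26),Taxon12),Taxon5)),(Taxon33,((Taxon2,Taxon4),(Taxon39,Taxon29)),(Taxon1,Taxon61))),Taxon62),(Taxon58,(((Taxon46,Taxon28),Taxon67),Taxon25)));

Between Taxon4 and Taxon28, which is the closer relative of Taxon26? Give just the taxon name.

The MRCA of Taxon26 and Taxon4 subtends (((Taxon49,(Taxon48,Taxon21),Taxon44),(((Taxon54,Taxon26),Taxon12),Taxon5)),(Taxon33,((Taxon2,Taxon4),(Taxon39,Taxon29)),(Taxon1,Taxon61))) (15 taxa).
The MRCA of Taxon26 and Taxon28 is the root, subtending the entire tree (21 taxa).
The first is nested inside the second, so Taxon26 shares a more recent common ancestor with Taxon4.

Taxon4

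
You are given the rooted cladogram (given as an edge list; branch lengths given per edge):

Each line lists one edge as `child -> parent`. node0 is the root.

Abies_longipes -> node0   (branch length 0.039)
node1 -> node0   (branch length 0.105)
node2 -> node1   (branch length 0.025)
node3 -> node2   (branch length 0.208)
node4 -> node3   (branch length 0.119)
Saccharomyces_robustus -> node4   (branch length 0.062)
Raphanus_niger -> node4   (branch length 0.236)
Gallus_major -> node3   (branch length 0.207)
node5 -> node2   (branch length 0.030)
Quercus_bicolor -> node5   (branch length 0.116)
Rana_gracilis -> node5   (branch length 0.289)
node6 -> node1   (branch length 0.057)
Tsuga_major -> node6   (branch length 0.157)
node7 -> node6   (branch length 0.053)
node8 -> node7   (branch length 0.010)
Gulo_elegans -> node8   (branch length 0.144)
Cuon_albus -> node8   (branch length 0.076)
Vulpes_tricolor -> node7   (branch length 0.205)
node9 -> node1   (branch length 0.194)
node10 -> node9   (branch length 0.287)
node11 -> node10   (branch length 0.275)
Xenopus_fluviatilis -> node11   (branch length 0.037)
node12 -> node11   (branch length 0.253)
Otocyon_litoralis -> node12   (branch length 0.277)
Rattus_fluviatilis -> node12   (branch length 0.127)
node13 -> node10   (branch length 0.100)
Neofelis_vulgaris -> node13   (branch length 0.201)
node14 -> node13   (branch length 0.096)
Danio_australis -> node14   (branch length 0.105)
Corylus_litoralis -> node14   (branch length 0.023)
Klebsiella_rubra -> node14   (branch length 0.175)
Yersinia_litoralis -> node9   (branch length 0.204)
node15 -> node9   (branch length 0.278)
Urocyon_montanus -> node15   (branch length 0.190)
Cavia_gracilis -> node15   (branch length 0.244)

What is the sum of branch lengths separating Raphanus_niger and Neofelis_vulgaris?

1.370

The path runs Raphanus_niger → … → MRCA → … → Neofelis_vulgaris; the MRCA is the node subtending ((((Saccharomyces_robustus,Raphanus_niger),Gallus_major),(Quercus_bicolor,Rana_gracilis)),(Tsuga_major,((Gulo_elegans,Cuon_albus),Vulpes_tricolor)),(((Xenopus_fluviatilis,(Otocyon_litoralis,Rattus_fluviatilis)),(Neofelis_vulgaris,(Danio_australis,Corylus_litoralis,Klebsiella_rubra))),Yersinia_litoralis,(Urocyon_montanus,Cavia_gracilis))).
Branch lengths along that path: 0.236 + 0.119 + 0.208 + 0.025 + 0.194 + 0.287 + 0.100 + 0.201 = 1.370.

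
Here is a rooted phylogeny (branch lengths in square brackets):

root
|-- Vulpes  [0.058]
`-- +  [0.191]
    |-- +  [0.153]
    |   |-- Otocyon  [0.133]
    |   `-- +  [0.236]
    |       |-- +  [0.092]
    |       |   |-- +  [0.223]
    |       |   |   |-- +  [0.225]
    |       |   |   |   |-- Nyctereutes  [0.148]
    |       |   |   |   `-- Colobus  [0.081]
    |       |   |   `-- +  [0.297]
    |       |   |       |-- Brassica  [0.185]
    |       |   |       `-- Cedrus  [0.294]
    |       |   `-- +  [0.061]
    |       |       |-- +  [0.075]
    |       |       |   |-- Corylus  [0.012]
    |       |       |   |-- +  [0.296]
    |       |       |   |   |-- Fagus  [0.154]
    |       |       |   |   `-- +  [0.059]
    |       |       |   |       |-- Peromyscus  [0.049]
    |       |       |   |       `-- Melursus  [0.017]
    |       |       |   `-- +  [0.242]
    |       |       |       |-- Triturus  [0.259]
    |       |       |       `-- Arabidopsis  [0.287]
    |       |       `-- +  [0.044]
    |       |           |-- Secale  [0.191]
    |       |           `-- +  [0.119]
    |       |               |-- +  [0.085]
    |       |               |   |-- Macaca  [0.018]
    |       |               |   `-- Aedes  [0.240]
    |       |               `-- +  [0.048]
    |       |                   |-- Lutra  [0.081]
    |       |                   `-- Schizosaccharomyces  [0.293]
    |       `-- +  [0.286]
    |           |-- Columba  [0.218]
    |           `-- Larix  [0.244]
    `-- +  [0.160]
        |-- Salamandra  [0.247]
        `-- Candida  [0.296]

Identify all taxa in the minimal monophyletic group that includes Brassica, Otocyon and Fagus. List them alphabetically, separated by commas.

Tracing Brassica: it sits inside (Brassica,Cedrus).
Tracing Otocyon: it sits inside (Otocyon,((((Nyctereutes,Colobus),(Brassica,Cedrus)),((Corylus,(Fagus,(Peromyscus,Melursus)),(Triturus,Arabidopsis)),(Secale,((Macaca,Aedes),(Lutra,Schizosaccharomyces))))),(Columba,Larix))).
Tracing Fagus: it sits inside (Fagus,(Peromyscus,Melursus)).
The smallest clade enclosing all 3 is (Otocyon,((((Nyctereutes,Colobus),(Brassica,Cedrus)),((Corylus,(Fagus,(Peromyscus,Melursus)),(Triturus,Arabidopsis)),(Secale,((Macaca,Aedes),(Lutra,Schizosaccharomyces))))),(Columba,Larix))); the answer is its 18 terminal taxa in alphabetical order.

Aedes, Arabidopsis, Brassica, Cedrus, Colobus, Columba, Corylus, Fagus, Larix, Lutra, Macaca, Melursus, Nyctereutes, Otocyon, Peromyscus, Schizosaccharomyces, Secale, Triturus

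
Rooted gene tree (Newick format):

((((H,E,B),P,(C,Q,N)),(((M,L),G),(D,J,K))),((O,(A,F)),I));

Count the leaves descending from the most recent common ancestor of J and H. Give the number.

13

The MRCA of J and H is the node subtending (((H,E,B),P,(C,Q,N)),(((M,L),G),(D,J,K))).
That clade contains 13 terminal taxa: B, C, D, E, G, H, J, K, L, M, N, P, Q.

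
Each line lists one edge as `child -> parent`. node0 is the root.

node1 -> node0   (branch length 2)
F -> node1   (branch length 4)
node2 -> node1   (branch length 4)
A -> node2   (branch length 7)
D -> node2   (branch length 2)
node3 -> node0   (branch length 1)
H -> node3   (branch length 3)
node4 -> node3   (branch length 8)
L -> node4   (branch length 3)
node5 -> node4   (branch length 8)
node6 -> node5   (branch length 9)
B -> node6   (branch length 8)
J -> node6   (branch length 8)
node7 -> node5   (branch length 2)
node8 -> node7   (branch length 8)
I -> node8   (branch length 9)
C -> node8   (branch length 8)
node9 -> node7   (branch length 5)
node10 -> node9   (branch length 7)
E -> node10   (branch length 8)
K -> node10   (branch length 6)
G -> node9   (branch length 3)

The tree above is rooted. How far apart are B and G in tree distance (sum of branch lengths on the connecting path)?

27

The path runs B → … → MRCA → … → G; the MRCA is the node subtending ((B,J),((I,C),((E,K),G))).
Branch lengths along that path: 8 + 9 + 2 + 5 + 3 = 27.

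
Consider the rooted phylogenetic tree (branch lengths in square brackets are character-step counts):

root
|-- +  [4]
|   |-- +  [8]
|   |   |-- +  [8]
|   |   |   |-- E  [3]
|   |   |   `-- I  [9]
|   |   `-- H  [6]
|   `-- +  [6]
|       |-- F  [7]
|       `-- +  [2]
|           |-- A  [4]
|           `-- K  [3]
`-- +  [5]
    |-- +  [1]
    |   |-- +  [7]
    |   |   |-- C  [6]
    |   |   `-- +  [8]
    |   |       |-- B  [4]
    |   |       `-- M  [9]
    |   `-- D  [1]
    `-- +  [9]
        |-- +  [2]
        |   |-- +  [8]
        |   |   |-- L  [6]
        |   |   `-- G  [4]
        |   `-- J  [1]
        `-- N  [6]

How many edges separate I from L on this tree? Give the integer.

The MRCA of I and L is the root of the tree.
From I up to that node: 4 branches. From L up to the same node: 5 branches. Total: 4 + 5 = 9.

9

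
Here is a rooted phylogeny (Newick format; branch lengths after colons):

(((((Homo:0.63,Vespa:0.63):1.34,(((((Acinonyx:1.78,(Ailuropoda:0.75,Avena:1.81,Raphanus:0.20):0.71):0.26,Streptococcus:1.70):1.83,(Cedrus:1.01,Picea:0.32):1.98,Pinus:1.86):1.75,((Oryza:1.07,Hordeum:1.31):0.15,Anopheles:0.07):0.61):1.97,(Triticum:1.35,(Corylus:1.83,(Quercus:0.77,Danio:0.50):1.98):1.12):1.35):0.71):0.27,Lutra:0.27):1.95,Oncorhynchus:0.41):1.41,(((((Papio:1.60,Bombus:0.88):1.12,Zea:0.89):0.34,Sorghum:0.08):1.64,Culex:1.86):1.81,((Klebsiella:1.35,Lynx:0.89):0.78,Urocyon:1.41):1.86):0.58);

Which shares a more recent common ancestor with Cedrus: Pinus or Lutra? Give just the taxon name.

The MRCA of Cedrus and Pinus subtends (((Acinonyx,(Ailuropoda,Avena,Raphanus)),Streptococcus),(Cedrus,Picea),Pinus) (8 taxa).
The MRCA of Cedrus and Lutra subtends (((Homo,Vespa),(((((Acinonyx,(Ailuropoda,Avena,Raphanus)),Streptococcus),(Cedrus,Picea),Pinus),((Oryza,Hordeum),Anopheles)),(Triticum,(Corylus,(Quercus,Danio))))),Lutra) (18 taxa).
The first is nested inside the second, so Cedrus shares a more recent common ancestor with Pinus.

Pinus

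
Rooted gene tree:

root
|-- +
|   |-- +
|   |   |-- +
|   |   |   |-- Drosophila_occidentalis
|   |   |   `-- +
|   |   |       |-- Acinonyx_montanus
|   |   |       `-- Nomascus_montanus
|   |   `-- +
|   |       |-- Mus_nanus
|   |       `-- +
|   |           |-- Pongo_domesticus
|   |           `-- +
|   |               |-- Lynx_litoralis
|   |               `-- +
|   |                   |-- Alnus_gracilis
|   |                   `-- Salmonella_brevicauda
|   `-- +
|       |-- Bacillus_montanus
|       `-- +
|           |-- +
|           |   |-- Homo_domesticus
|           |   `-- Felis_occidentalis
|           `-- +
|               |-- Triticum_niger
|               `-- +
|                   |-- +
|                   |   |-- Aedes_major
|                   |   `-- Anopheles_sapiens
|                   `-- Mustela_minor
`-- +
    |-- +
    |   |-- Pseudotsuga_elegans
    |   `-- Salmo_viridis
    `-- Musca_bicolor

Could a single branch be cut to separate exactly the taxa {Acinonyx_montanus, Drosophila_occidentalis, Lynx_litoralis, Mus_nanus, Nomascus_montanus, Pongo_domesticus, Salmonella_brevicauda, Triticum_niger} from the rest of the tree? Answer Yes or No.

No

The MRCA of the listed taxa subtends (((Drosophila_occidentalis,(Acinonyx_montanus,Nomascus_montanus)),(Mus_nanus,(Pongo_domesticus,(Lynx_litoralis,(Alnus_gracilis,Salmonella_brevicauda))))),(Bacillus_montanus,((Homo_domesticus,Felis_occidentalis),(Triticum_niger,((Aedes_major,Anopheles_sapiens),Mustela_minor))))).
That clade also contains Aedes_major, Alnus_gracilis, Anopheles_sapiens, Bacillus_montanus, Felis_occidentalis, Homo_domesticus, Mustela_minor, which are not in the proposed group, so the group is not monophyletic.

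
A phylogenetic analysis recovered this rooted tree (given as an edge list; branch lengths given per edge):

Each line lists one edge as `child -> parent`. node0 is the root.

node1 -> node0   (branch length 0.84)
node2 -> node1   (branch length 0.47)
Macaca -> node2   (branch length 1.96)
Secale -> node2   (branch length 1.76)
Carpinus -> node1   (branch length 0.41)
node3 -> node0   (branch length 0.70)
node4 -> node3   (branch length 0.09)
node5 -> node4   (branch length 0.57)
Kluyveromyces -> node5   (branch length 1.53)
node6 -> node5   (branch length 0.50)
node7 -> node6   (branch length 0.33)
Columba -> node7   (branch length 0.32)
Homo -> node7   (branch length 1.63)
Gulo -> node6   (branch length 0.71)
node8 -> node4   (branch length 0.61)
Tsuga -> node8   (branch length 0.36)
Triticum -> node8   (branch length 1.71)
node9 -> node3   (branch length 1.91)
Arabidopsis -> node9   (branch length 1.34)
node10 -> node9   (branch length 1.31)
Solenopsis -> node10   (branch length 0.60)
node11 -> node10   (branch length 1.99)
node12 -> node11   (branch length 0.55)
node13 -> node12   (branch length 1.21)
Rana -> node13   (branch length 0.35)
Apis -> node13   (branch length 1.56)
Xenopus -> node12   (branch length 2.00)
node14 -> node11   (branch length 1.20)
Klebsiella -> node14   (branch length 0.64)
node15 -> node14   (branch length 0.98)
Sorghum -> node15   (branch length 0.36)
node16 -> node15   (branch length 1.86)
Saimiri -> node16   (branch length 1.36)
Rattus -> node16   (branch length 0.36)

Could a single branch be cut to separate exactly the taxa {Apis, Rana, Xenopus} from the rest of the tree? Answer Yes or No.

The most recent common ancestor of these taxa subtends ((Rana,Apis),Xenopus).
That clade has exactly 3 tips — every listed taxon and nothing else — so the group is monophyletic.

Yes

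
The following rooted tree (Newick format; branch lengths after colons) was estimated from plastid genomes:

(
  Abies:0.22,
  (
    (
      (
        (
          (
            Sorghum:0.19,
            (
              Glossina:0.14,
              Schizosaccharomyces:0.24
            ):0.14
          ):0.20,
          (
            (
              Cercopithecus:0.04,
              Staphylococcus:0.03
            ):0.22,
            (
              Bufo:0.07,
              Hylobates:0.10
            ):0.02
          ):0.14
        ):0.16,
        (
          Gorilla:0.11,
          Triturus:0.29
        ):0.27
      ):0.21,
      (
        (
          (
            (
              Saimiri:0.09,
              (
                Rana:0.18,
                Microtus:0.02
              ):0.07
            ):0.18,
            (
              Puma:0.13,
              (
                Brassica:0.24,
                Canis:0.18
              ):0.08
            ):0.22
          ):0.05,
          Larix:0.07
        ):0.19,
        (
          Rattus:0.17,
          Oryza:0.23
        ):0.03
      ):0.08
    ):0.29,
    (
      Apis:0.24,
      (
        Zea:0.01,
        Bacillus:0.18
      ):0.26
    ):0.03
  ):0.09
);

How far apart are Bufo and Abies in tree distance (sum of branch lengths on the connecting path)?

1.20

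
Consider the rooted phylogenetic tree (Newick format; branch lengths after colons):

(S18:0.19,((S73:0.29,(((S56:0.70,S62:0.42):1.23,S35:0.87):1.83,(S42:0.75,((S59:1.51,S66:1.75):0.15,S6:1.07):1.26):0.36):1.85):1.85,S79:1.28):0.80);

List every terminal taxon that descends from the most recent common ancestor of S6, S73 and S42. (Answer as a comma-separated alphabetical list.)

Tracing S6: it sits inside ((S59,S66),S6).
Tracing S73: it sits inside (S73,(((S56,S62),S35),(S42,((S59,S66),S6)))).
Tracing S42: it sits inside (S42,((S59,S66),S6)).
The smallest clade enclosing all 3 is (S73,(((S56,S62),S35),(S42,((S59,S66),S6)))); the answer is its 8 terminal taxa in alphabetical order.

S35, S42, S56, S59, S6, S62, S66, S73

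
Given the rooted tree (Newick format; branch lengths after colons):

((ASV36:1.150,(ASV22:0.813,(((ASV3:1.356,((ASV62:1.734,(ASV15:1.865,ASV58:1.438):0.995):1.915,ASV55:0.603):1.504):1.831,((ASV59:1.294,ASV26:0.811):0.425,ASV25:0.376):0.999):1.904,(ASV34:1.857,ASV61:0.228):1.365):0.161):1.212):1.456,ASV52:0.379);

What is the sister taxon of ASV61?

ASV34

ASV61 attaches to the tree at the node subtending (ASV34,ASV61).
The other lineage descending from that same node — the sister group — is the single tip ASV34.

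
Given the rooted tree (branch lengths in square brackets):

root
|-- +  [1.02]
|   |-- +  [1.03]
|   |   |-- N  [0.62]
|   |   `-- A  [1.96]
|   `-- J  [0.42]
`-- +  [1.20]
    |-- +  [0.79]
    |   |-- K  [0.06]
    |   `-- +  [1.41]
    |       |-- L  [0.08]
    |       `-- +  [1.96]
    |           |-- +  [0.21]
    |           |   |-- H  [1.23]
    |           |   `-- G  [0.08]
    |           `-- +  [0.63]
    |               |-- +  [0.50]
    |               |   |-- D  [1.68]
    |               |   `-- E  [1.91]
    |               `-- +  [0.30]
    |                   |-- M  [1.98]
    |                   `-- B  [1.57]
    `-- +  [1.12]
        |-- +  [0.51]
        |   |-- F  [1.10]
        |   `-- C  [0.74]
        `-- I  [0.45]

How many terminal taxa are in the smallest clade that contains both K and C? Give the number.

The MRCA of K and C is the node subtending ((K,(L,((H,G),((D,E),(M,B))))),((F,C),I)).
That clade contains 11 terminal taxa: B, C, D, E, F, G, H, I, K, L, M.

11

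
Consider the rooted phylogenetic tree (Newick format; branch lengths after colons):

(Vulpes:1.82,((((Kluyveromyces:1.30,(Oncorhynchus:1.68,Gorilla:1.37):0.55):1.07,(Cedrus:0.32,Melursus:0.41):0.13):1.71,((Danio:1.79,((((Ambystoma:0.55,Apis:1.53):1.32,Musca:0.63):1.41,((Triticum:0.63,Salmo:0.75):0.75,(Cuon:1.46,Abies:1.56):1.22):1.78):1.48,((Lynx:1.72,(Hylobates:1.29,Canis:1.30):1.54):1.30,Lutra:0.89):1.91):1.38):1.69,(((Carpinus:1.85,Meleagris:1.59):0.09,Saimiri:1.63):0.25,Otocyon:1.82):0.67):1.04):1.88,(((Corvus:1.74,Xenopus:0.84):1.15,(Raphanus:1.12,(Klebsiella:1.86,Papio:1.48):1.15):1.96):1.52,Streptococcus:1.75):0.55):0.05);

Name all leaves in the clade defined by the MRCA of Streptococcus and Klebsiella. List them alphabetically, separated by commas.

Tracing Streptococcus: it sits inside (((Corvus,Xenopus),(Raphanus,(Klebsiella,Papio))),Streptococcus).
Tracing Klebsiella: it sits inside (Klebsiella,Papio).
The smallest clade enclosing both is (((Corvus,Xenopus),(Raphanus,(Klebsiella,Papio))),Streptococcus); the answer is its 6 terminal taxa in alphabetical order.

Corvus, Klebsiella, Papio, Raphanus, Streptococcus, Xenopus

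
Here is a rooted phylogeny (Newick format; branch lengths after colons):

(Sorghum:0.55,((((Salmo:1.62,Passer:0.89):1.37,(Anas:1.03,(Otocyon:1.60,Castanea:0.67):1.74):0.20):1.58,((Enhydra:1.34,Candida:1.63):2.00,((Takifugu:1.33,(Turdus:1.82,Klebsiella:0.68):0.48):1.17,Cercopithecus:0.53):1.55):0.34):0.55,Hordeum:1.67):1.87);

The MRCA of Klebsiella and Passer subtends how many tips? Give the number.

The MRCA of Klebsiella and Passer is the node subtending (((Salmo,Passer),(Anas,(Otocyon,Castanea))),((Enhydra,Candida),((Takifugu,(Turdus,Klebsiella)),Cercopithecus))).
That clade contains 11 terminal taxa: Anas, Candida, Castanea, Cercopithecus, Enhydra, Klebsiella, Otocyon, Passer, Salmo, Takifugu, Turdus.

11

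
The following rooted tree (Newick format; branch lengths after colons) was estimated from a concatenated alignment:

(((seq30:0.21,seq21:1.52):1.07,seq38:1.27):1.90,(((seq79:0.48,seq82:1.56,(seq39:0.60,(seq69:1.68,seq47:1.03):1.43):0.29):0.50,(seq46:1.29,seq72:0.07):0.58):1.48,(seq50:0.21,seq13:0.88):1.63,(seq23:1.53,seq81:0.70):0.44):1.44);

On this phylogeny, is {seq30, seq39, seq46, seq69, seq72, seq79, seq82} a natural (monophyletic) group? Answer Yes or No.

No

The MRCA of the listed taxa is the root, so the smallest clade containing them is the whole tree.
That clade also contains seq13, seq21, seq23, seq38, seq47, seq50, seq81, which are not in the proposed group, so the group is not monophyletic.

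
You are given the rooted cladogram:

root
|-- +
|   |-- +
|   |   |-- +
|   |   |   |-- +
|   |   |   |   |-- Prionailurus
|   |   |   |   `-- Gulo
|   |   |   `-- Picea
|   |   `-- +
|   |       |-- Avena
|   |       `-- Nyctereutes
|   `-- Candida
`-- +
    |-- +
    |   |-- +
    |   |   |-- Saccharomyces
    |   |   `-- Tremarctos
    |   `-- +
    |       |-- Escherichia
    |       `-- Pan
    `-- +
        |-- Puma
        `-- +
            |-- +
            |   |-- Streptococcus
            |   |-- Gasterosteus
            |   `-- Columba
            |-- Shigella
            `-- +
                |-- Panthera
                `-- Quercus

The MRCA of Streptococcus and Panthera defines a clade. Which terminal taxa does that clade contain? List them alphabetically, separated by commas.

Columba, Gasterosteus, Panthera, Quercus, Shigella, Streptococcus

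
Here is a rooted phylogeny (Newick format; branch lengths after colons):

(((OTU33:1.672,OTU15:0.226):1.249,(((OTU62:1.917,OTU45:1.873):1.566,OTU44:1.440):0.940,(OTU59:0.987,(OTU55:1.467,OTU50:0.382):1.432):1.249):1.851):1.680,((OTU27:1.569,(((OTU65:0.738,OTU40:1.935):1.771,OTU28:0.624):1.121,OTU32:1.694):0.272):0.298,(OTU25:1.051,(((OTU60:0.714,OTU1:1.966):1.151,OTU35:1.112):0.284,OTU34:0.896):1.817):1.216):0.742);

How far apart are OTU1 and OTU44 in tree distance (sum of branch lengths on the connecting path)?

The path runs OTU1 → … → MRCA → … → OTU44; the MRCA is the root of the tree.
Branch lengths along that path: 1.966 + 1.151 + 0.284 + 1.817 + 1.216 + 0.742 + 1.680 + 1.851 + 0.940 + 1.440 = 13.087.

13.087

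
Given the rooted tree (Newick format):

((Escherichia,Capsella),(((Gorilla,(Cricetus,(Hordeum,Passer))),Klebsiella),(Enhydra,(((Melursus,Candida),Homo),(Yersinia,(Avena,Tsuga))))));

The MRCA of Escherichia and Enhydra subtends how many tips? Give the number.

14

The MRCA of Escherichia and Enhydra is the root, so the clade is the entire tree.
That clade contains 14 terminal taxa: Avena, Candida, Capsella, Cricetus, Enhydra, Escherichia, Gorilla, Homo, Hordeum, Klebsiella, Melursus, Passer, Tsuga, Yersinia.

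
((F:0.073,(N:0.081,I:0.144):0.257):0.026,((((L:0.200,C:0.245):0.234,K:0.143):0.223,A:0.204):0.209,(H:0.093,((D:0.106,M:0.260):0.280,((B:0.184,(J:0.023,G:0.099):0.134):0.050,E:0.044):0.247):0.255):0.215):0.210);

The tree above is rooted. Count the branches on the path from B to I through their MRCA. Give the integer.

The MRCA of B and I is the root of the tree.
From B up to that node: 6 branches. From I up to the same node: 3 branches. Total: 6 + 3 = 9.

9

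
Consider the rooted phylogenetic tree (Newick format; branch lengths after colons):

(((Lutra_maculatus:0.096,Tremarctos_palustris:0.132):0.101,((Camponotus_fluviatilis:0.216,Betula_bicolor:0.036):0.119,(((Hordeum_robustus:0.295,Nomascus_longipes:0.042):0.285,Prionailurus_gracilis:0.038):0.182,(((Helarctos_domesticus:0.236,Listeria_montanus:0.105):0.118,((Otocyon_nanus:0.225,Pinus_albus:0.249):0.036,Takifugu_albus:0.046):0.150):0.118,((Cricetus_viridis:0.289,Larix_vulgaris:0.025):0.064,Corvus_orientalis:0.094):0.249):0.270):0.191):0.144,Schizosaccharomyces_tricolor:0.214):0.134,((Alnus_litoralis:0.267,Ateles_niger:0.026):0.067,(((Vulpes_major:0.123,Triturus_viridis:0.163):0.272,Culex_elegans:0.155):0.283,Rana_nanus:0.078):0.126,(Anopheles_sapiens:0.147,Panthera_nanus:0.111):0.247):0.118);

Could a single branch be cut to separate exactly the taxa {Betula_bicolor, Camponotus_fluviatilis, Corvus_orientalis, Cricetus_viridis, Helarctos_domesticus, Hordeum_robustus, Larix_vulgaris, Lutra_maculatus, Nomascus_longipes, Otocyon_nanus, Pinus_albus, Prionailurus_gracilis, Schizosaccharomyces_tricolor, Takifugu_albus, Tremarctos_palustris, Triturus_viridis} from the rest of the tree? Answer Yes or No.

No

The MRCA of the listed taxa is the root, so the smallest clade containing them is the whole tree.
That clade also contains Alnus_litoralis, Anopheles_sapiens, Ateles_niger, Culex_elegans, Listeria_montanus, Panthera_nanus, Rana_nanus, Vulpes_major, which are not in the proposed group, so the group is not monophyletic.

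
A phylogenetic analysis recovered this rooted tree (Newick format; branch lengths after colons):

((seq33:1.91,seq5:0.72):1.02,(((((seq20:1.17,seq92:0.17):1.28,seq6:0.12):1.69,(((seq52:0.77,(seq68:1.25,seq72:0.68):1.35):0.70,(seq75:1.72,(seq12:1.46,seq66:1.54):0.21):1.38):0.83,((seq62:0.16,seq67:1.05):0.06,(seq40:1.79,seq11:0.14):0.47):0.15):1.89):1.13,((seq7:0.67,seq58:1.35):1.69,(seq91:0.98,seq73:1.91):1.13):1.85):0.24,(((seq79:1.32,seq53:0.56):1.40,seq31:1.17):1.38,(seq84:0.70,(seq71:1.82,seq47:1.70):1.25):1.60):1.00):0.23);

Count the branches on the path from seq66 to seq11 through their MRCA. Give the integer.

7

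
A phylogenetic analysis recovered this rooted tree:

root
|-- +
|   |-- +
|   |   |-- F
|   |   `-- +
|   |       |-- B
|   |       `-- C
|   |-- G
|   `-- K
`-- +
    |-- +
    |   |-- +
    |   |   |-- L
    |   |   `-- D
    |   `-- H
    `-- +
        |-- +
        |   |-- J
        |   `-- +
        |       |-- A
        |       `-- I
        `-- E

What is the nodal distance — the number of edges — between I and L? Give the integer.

7

The MRCA of I and L is the node subtending (((L,D),H),((J,(A,I)),E)).
From I up to that node: 4 branches. From L up to the same node: 3 branches. Total: 4 + 3 = 7.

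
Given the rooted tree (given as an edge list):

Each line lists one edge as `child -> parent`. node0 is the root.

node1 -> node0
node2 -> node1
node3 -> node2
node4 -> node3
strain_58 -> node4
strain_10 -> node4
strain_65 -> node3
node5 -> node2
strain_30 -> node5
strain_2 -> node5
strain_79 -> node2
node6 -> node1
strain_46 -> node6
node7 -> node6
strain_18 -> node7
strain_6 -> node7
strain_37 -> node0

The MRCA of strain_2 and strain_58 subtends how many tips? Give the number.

6

The MRCA of strain_2 and strain_58 is the node subtending (((strain_58,strain_10),strain_65),(strain_30,strain_2),strain_79).
That clade contains 6 terminal taxa: strain_10, strain_2, strain_30, strain_58, strain_65, strain_79.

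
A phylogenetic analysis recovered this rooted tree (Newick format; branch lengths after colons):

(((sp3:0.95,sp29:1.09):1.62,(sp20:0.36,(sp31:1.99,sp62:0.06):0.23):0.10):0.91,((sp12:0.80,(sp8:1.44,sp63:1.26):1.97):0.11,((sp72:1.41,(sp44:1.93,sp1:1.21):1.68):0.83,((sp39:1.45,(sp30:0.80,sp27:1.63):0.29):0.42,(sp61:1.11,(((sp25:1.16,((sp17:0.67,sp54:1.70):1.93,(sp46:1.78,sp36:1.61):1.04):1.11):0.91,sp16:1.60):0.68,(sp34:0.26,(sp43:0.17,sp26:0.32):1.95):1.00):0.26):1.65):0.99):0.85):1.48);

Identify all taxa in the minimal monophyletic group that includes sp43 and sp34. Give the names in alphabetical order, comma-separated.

Tracing sp43: it sits inside (sp43,sp26).
Tracing sp34: it sits inside (sp34,(sp43,sp26)).
The smallest clade enclosing both is (sp34,(sp43,sp26)); the answer is its 3 terminal taxa in alphabetical order.

sp26, sp34, sp43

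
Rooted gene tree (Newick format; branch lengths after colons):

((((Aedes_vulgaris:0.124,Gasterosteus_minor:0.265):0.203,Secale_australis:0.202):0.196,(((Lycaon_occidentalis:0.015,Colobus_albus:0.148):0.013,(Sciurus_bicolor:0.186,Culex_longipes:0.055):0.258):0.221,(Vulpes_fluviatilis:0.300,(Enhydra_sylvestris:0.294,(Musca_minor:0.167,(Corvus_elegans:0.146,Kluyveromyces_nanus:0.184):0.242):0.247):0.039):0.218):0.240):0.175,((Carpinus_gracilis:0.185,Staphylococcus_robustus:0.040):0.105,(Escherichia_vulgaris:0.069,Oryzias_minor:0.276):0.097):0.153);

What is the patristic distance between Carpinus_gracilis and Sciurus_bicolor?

1.523

The path runs Carpinus_gracilis → … → MRCA → … → Sciurus_bicolor; the MRCA is the root of the tree.
Branch lengths along that path: 0.185 + 0.105 + 0.153 + 0.175 + 0.240 + 0.221 + 0.258 + 0.186 = 1.523.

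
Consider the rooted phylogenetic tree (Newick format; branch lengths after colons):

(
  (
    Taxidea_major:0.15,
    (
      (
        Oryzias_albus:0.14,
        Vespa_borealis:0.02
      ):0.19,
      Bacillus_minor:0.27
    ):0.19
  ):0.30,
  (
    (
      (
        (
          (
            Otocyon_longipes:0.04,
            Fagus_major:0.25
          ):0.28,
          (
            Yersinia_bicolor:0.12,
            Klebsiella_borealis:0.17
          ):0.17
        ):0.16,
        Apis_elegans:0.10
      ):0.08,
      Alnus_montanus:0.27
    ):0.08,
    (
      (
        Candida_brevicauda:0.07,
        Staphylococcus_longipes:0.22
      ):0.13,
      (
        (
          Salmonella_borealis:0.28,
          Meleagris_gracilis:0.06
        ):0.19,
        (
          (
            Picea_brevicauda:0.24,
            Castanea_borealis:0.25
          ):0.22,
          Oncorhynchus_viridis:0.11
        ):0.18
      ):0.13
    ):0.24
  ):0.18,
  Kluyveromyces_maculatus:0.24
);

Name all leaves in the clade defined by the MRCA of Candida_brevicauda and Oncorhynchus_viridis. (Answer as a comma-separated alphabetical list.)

Candida_brevicauda, Castanea_borealis, Meleagris_gracilis, Oncorhynchus_viridis, Picea_brevicauda, Salmonella_borealis, Staphylococcus_longipes

Tracing Candida_brevicauda: it sits inside (Candida_brevicauda,Staphylococcus_longipes).
Tracing Oncorhynchus_viridis: it sits inside ((Picea_brevicauda,Castanea_borealis),Oncorhynchus_viridis).
The smallest clade enclosing both is ((Candida_brevicauda,Staphylococcus_longipes),((Salmonella_borealis,Meleagris_gracilis),((Picea_brevicauda,Castanea_borealis),Oncorhynchus_viridis))); the answer is its 7 terminal taxa in alphabetical order.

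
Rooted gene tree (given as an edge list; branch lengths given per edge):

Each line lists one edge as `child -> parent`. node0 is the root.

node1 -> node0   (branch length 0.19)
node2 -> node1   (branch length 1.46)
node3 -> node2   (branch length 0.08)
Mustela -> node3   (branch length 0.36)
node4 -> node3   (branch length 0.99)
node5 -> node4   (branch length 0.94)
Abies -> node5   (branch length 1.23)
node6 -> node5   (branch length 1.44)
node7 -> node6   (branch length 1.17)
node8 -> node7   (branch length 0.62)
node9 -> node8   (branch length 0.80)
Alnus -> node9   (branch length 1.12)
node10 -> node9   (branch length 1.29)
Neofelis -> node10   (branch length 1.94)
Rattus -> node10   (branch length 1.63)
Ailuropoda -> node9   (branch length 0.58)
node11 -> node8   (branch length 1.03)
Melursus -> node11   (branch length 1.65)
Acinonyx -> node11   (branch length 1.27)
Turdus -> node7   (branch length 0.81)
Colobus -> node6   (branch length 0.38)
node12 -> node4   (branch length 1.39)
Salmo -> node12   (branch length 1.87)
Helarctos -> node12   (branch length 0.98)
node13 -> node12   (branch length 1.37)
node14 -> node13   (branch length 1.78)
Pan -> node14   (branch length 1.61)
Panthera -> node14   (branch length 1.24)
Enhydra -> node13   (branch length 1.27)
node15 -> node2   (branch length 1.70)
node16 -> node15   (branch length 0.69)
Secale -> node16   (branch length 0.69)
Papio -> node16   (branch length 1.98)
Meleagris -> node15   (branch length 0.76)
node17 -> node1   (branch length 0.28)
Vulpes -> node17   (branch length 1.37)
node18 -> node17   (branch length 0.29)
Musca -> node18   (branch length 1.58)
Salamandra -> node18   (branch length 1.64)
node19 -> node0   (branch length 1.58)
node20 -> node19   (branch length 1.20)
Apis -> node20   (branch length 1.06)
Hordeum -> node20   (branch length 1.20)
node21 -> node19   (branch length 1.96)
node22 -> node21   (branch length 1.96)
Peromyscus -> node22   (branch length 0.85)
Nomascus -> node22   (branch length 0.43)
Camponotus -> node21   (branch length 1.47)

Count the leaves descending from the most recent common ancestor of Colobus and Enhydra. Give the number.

The MRCA of Colobus and Enhydra is the node subtending ((Abies,((((Alnus,(Neofelis,Rattus),Ailuropoda),(Melursus,Acinonyx)),Turdus),Colobus)),(Salmo,Helarctos,((Pan,Panthera),Enhydra))).
That clade contains 14 terminal taxa: Abies, Acinonyx, Ailuropoda, Alnus, Colobus, Enhydra, Helarctos, Melursus, Neofelis, Pan, Panthera, Rattus, Salmo, Turdus.

14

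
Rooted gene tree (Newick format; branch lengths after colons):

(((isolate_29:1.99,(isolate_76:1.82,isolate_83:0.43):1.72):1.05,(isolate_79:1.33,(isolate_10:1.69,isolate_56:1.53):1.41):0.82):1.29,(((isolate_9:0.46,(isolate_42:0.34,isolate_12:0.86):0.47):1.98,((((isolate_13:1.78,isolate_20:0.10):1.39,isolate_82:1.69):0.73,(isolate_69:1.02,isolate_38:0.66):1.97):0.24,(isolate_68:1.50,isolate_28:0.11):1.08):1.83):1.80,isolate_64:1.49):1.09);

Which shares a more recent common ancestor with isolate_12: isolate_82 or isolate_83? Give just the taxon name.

isolate_82

The MRCA of isolate_12 and isolate_82 subtends ((isolate_9,(isolate_42,isolate_12)),((((isolate_13,isolate_20),isolate_82),(isolate_69,isolate_38)),(isolate_68,isolate_28))) (10 taxa).
The MRCA of isolate_12 and isolate_83 is the root, subtending the entire tree (17 taxa).
The first is nested inside the second, so isolate_12 shares a more recent common ancestor with isolate_82.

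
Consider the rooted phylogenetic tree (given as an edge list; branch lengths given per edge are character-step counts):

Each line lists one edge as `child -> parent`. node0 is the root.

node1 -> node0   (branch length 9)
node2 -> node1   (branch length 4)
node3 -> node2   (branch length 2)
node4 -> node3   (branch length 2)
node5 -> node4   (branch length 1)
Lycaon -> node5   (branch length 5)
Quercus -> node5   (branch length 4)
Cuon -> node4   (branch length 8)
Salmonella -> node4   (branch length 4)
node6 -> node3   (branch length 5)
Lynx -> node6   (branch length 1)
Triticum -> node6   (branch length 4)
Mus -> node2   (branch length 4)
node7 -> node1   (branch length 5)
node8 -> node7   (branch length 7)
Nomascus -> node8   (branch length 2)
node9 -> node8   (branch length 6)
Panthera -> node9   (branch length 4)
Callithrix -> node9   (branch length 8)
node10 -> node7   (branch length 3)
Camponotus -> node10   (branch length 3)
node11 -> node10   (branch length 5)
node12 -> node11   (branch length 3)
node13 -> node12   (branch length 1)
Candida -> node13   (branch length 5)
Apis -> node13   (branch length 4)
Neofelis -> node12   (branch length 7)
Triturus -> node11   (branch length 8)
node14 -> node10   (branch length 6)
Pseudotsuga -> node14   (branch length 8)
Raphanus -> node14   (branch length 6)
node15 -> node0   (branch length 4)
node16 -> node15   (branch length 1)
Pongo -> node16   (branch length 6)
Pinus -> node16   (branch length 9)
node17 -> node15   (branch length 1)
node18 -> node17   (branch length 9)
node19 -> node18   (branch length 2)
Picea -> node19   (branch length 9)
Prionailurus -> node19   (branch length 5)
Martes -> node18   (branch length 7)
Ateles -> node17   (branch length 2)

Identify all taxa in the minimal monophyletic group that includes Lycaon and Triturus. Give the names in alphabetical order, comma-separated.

Tracing Lycaon: it sits inside (Lycaon,Quercus).
Tracing Triturus: it sits inside (((Candida,Apis),Neofelis),Triturus).
The smallest clade enclosing both is (((((Lycaon,Quercus),Cuon,Salmonella),(Lynx,Triticum)),Mus),((Nomascus,(Panthera,Callithrix)),(Camponotus,(((Candida,Apis),Neofelis),Triturus),(Pseudotsuga,Raphanus)))); the answer is its 17 terminal taxa in alphabetical order.

Apis, Callithrix, Camponotus, Candida, Cuon, Lycaon, Lynx, Mus, Neofelis, Nomascus, Panthera, Pseudotsuga, Quercus, Raphanus, Salmonella, Triticum, Triturus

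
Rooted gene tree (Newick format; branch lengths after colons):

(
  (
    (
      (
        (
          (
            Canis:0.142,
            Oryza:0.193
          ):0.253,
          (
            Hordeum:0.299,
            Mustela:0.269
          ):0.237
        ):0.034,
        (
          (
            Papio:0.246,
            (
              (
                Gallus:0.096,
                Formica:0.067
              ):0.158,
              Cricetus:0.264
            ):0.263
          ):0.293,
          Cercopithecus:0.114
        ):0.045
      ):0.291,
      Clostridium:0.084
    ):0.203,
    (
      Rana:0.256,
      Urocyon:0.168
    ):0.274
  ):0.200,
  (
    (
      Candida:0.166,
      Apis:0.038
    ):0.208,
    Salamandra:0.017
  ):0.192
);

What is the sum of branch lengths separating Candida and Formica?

2.086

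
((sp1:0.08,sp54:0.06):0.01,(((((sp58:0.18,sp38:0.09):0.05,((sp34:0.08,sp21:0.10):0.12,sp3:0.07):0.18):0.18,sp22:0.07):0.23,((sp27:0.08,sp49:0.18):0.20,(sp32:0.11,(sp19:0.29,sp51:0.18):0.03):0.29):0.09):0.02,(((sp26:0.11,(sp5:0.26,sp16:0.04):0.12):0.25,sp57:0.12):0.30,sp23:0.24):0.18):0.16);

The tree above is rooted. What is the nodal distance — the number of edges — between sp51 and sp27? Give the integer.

The MRCA of sp51 and sp27 is the node subtending ((sp27,sp49),(sp32,(sp19,sp51))).
From sp51 up to that node: 3 branches. From sp27 up to the same node: 2 branches. Total: 3 + 2 = 5.

5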